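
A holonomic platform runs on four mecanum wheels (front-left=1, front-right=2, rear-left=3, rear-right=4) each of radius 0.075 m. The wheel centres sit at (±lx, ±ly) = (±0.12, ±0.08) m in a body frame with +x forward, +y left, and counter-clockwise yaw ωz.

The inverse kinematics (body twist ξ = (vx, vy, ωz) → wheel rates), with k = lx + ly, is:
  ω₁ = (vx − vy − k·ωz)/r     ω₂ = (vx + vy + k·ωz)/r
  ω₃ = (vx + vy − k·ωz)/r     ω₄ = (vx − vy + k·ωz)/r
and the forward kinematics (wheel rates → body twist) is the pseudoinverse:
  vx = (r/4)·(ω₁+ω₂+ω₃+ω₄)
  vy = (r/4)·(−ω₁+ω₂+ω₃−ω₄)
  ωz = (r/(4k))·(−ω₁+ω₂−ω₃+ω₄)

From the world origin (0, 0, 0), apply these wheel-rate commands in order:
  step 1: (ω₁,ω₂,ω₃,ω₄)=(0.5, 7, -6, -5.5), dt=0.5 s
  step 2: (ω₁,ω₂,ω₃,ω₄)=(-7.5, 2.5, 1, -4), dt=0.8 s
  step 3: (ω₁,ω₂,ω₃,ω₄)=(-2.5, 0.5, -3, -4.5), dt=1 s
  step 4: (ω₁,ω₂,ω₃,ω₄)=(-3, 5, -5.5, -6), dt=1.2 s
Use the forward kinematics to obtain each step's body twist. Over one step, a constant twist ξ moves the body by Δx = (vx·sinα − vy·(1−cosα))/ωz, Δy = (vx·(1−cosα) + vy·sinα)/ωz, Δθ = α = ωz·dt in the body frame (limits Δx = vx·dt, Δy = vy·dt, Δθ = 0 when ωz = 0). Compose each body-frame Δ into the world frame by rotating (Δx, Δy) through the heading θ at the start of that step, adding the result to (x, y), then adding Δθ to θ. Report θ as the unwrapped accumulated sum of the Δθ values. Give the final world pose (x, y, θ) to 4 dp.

step 1: ξ=(vx,vy,ωz)=(-0.0750, 0.1125, 0.6562), dt=0.5 → body Δ=(-0.0460, 0.0491, 0.3281) → world pose (-0.0460, 0.0491, 0.3281)
step 2: ξ=(vx,vy,ωz)=(-0.1500, 0.2812, 0.4687), dt=0.8 → body Δ=(-0.1589, 0.1975, 0.3750) → world pose (-0.2601, 0.1849, 0.7031)
step 3: ξ=(vx,vy,ωz)=(-0.1781, 0.0844, 0.1406), dt=1.0 → body Δ=(-0.1835, 0.0716, 0.1406) → world pose (-0.4463, 0.1209, 0.8438)
step 4: ξ=(vx,vy,ωz)=(-0.1781, 0.1594, 0.7031), dt=1.2 → body Δ=(-0.2653, 0.0844, 0.8437) → world pose (-0.6857, -0.0212, 1.6875)

(-0.6857, -0.0212, 1.6875)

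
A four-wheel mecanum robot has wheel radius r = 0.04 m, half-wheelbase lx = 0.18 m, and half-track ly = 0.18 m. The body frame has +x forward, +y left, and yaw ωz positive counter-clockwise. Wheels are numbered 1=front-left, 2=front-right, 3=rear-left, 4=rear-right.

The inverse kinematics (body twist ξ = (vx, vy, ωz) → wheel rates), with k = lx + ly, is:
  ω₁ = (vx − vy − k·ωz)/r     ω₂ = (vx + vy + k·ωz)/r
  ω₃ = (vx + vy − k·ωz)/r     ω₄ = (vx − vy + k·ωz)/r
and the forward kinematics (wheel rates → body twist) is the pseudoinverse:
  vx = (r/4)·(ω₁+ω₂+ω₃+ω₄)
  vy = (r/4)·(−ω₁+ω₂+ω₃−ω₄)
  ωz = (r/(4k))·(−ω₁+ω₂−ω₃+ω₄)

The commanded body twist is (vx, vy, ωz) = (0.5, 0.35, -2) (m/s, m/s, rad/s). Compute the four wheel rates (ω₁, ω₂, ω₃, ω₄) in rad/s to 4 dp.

(21.7500, 3.2500, 39.2500, -14.2500)

k = lx + ly = 0.18 + 0.18 = 0.3600;  k·ωz = 0.3600·-2 = -0.7200
ω₁ (FL) = (vx − vy − k·ωz)/r = 0.8700/0.04 = 21.7500
ω₂ (FR) = (vx + vy + k·ωz)/r = 0.1300/0.04 = 3.2500
ω₃ (RL) = (vx + vy − k·ωz)/r = 1.5700/0.04 = 39.2500
ω₄ (RR) = (vx − vy + k·ωz)/r = -0.5700/0.04 = -14.2500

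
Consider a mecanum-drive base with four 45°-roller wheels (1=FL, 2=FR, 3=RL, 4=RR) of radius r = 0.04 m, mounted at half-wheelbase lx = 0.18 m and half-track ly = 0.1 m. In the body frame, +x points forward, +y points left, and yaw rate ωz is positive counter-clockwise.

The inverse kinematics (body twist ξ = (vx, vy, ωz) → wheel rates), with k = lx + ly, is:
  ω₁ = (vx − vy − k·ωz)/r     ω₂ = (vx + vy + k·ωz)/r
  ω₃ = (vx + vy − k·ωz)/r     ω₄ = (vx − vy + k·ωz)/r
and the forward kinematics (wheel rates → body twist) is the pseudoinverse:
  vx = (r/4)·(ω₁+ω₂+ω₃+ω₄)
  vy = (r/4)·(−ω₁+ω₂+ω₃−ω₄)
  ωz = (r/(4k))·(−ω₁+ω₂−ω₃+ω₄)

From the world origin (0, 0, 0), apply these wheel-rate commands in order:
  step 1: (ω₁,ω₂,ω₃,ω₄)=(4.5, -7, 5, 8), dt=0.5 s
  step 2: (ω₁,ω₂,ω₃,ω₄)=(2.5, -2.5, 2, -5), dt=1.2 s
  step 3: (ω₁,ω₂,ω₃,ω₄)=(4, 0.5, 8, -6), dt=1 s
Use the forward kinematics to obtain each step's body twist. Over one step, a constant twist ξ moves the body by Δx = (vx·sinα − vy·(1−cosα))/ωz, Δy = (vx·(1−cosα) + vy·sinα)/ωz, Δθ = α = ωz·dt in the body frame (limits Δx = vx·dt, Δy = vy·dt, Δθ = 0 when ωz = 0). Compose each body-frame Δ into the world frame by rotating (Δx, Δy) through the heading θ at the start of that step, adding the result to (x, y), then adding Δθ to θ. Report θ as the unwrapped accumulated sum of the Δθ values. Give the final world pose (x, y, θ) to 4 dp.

(0.1450, -0.0357, -1.2911)

step 1: ξ=(vx,vy,ωz)=(0.1050, -0.1450, -0.3036), dt=0.5 → body Δ=(0.0468, -0.0762, -0.1518) → world pose (0.0468, -0.0762, -0.1518)
step 2: ξ=(vx,vy,ωz)=(-0.0300, 0.0200, -0.4286), dt=1.2 → body Δ=(-0.0284, 0.0320, -0.5143) → world pose (0.0236, -0.0403, -0.6661)
step 3: ξ=(vx,vy,ωz)=(0.0650, 0.1050, -0.6250), dt=1.0 → body Δ=(0.0926, 0.0786, -0.6250) → world pose (0.1450, -0.0357, -1.2911)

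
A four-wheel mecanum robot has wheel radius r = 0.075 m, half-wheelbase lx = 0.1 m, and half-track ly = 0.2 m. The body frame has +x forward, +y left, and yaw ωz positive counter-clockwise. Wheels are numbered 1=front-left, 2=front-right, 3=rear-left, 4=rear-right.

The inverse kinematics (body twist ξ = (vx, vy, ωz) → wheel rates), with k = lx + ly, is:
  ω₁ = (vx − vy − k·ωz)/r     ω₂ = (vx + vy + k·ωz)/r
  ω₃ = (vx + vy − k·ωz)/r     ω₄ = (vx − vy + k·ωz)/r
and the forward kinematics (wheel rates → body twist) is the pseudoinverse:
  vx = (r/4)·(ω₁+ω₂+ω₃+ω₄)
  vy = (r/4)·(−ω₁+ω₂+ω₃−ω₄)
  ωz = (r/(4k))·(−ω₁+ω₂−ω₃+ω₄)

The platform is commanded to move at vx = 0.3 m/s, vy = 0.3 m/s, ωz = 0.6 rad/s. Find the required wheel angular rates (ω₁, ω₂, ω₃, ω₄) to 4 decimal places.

(-2.4000, 10.4000, 5.6000, 2.4000)

k = lx + ly = 0.1 + 0.2 = 0.3000;  k·ωz = 0.3000·0.6 = 0.1800
ω₁ (FL) = (vx − vy − k·ωz)/r = -0.1800/0.075 = -2.4000
ω₂ (FR) = (vx + vy + k·ωz)/r = 0.7800/0.075 = 10.4000
ω₃ (RL) = (vx + vy − k·ωz)/r = 0.4200/0.075 = 5.6000
ω₄ (RR) = (vx − vy + k·ωz)/r = 0.1800/0.075 = 2.4000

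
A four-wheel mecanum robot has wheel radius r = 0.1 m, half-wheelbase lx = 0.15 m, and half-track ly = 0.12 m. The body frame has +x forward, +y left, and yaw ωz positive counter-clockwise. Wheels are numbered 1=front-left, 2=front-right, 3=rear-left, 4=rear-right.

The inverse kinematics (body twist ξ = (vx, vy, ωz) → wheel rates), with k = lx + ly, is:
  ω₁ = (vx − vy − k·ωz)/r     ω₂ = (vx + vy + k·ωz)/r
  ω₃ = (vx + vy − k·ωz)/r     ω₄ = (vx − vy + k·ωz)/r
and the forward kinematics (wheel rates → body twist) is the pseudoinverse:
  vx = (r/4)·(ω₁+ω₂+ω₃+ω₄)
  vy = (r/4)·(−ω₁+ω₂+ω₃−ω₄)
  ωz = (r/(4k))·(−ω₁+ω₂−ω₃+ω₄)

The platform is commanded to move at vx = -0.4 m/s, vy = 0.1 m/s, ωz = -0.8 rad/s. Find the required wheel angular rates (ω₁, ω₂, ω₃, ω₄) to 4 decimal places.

k = lx + ly = 0.15 + 0.12 = 0.2700;  k·ωz = 0.2700·-0.8 = -0.2160
ω₁ (FL) = (vx − vy − k·ωz)/r = -0.2840/0.1 = -2.8400
ω₂ (FR) = (vx + vy + k·ωz)/r = -0.5160/0.1 = -5.1600
ω₃ (RL) = (vx + vy − k·ωz)/r = -0.0840/0.1 = -0.8400
ω₄ (RR) = (vx − vy + k·ωz)/r = -0.7160/0.1 = -7.1600

(-2.8400, -5.1600, -0.8400, -7.1600)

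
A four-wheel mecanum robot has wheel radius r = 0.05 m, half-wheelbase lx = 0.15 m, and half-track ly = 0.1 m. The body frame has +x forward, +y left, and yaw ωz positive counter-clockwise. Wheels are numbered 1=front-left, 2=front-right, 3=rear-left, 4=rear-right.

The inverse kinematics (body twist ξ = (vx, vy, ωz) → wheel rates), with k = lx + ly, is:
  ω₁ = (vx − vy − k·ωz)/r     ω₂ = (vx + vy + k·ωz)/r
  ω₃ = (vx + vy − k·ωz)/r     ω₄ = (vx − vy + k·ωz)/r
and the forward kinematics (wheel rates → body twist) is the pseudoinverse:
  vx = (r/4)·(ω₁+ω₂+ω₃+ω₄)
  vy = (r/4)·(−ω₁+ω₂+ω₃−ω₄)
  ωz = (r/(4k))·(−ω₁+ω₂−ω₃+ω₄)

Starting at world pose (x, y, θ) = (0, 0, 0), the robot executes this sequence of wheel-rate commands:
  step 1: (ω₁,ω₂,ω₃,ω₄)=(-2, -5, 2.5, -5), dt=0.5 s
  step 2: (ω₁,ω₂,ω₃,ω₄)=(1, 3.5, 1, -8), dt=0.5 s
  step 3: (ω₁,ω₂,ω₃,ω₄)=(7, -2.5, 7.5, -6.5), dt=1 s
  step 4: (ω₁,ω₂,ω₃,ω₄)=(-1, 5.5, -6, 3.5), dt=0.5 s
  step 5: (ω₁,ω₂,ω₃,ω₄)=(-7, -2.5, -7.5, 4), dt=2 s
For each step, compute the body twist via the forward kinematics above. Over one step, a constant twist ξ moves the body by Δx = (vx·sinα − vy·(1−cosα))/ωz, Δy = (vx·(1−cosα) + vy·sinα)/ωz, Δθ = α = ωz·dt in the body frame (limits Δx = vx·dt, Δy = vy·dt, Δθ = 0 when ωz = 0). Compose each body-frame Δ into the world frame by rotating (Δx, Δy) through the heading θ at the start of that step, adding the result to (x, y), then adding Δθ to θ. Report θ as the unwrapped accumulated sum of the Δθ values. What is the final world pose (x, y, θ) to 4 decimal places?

step 1: ξ=(vx,vy,ωz)=(-0.1187, 0.0563, -0.5250), dt=0.5 → body Δ=(-0.0550, 0.0356, -0.2625) → world pose (-0.0550, 0.0356, -0.2625)
step 2: ξ=(vx,vy,ωz)=(-0.0312, 0.1438, -0.3250), dt=0.5 → body Δ=(-0.0097, 0.0728, -0.1625) → world pose (-0.0455, 0.1084, -0.4250)
step 3: ξ=(vx,vy,ωz)=(0.0688, 0.0562, -1.1750), dt=1.0 → body Δ=(0.0834, 0.0082, -1.1750) → world pose (0.0338, 0.0815, -1.6000)
step 4: ξ=(vx,vy,ωz)=(0.0250, -0.0375, 0.8000), dt=0.5 → body Δ=(0.0159, -0.0158, 0.4000) → world pose (0.0176, 0.0661, -1.2000)
step 5: ξ=(vx,vy,ωz)=(-0.1625, -0.0875, 0.8000), dt=2.0 → body Δ=(-0.0905, -0.3184, 1.6000) → world pose (-0.3119, 0.0351, 0.4000)

(-0.3119, 0.0351, 0.4000)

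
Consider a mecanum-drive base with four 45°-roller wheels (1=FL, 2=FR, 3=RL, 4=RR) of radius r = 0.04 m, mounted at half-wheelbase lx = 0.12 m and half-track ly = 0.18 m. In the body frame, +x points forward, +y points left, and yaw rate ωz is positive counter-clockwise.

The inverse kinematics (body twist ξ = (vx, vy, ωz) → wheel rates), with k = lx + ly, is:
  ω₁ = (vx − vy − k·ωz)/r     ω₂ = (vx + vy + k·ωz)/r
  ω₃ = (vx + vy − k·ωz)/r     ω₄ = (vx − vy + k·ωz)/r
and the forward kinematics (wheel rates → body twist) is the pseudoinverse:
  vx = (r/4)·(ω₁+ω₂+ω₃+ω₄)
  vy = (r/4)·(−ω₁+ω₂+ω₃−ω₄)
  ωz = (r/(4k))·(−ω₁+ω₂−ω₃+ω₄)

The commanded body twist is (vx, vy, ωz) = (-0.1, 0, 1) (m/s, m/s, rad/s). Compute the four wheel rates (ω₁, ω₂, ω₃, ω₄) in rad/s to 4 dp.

(-10.0000, 5.0000, -10.0000, 5.0000)

k = lx + ly = 0.12 + 0.18 = 0.3000;  k·ωz = 0.3000·1 = 0.3000
ω₁ (FL) = (vx − vy − k·ωz)/r = -0.4000/0.04 = -10.0000
ω₂ (FR) = (vx + vy + k·ωz)/r = 0.2000/0.04 = 5.0000
ω₃ (RL) = (vx + vy − k·ωz)/r = -0.4000/0.04 = -10.0000
ω₄ (RR) = (vx − vy + k·ωz)/r = 0.2000/0.04 = 5.0000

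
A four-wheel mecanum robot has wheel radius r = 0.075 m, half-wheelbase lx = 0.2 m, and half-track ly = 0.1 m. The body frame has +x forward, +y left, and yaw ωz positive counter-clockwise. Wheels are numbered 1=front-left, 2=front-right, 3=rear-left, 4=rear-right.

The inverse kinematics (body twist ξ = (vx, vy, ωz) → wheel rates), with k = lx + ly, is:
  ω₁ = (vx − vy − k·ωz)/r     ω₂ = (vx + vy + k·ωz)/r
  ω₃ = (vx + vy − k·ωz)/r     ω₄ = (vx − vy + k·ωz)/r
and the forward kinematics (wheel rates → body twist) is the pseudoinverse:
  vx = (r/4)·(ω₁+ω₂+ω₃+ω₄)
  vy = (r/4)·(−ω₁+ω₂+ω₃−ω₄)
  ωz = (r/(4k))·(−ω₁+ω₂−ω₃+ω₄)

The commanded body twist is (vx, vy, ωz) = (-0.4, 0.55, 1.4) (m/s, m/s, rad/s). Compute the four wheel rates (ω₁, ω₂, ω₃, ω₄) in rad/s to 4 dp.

(-18.2667, 7.6000, -3.6000, -7.0667)

k = lx + ly = 0.2 + 0.1 = 0.3000;  k·ωz = 0.3000·1.4 = 0.4200
ω₁ (FL) = (vx − vy − k·ωz)/r = -1.3700/0.075 = -18.2667
ω₂ (FR) = (vx + vy + k·ωz)/r = 0.5700/0.075 = 7.6000
ω₃ (RL) = (vx + vy − k·ωz)/r = -0.2700/0.075 = -3.6000
ω₄ (RR) = (vx − vy + k·ωz)/r = -0.5300/0.075 = -7.0667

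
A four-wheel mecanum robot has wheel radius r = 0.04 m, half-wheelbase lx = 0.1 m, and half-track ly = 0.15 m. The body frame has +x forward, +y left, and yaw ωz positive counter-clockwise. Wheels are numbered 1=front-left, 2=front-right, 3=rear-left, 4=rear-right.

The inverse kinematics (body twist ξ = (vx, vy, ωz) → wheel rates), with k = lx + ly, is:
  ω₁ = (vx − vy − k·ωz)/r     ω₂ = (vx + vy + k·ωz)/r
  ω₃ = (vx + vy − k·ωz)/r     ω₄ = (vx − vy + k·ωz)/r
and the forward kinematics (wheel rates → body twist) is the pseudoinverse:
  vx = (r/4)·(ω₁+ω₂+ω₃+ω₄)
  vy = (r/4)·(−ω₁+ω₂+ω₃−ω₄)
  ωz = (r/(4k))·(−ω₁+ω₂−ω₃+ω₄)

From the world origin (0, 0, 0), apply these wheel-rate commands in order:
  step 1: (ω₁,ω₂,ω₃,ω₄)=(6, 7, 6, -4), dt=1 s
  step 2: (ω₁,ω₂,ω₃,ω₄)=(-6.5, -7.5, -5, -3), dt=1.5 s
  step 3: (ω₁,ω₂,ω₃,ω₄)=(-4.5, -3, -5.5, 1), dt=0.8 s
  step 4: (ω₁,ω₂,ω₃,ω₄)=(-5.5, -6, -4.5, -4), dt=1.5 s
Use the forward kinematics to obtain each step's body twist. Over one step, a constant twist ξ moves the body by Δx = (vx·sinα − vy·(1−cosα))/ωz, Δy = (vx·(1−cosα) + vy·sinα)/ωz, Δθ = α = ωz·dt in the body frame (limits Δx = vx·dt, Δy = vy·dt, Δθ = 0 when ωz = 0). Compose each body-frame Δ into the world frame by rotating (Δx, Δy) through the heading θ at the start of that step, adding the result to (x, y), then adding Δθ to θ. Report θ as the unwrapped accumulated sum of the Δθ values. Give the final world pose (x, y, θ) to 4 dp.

(-0.5619, 0.1206, -0.0440)

step 1: ξ=(vx,vy,ωz)=(0.1500, 0.1100, -0.3600), dt=1.0 → body Δ=(0.1664, 0.0809, -0.3600) → world pose (0.1664, 0.0809, -0.3600)
step 2: ξ=(vx,vy,ωz)=(-0.2200, -0.0300, 0.0400), dt=1.5 → body Δ=(-0.3285, -0.0549, 0.0600) → world pose (-0.1604, 0.1453, -0.3000)
step 3: ξ=(vx,vy,ωz)=(-0.1200, -0.0500, 0.3200), dt=0.8 → body Δ=(-0.0899, -0.0518, 0.2560) → world pose (-0.2615, 0.1224, -0.0440)
step 4: ξ=(vx,vy,ωz)=(-0.2000, -0.0100, 0.0000), dt=1.5 → body Δ=(-0.3000, -0.0150, 0.0000) → world pose (-0.5619, 0.1206, -0.0440)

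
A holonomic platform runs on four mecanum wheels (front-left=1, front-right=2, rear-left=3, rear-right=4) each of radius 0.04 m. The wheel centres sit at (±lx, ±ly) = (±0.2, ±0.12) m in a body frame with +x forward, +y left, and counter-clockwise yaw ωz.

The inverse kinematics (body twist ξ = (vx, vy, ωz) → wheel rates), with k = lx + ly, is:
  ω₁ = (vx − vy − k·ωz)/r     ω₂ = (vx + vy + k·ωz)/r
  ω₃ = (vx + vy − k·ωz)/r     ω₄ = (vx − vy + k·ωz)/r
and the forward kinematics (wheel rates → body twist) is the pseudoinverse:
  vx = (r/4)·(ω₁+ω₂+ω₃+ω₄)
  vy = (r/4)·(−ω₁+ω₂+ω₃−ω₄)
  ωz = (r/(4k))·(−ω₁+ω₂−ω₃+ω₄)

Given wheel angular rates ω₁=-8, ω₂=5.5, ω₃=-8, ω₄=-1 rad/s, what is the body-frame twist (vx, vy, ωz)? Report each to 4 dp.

k = lx + ly = 0.2 + 0.12 = 0.3200
ω₁+ω₂+ω₃+ω₄ = -11.5000  →  vx = (0.04/4)·-11.5000 = -0.1150
−ω₁+ω₂+ω₃−ω₄ = 6.5000  →  vy = (0.04/4)·6.5000 = 0.0650
−ω₁+ω₂−ω₃+ω₄ = 20.5000  →  ωz = (0.04/1.2800)·20.5000 = 0.6406

(-0.1150, 0.0650, 0.6406)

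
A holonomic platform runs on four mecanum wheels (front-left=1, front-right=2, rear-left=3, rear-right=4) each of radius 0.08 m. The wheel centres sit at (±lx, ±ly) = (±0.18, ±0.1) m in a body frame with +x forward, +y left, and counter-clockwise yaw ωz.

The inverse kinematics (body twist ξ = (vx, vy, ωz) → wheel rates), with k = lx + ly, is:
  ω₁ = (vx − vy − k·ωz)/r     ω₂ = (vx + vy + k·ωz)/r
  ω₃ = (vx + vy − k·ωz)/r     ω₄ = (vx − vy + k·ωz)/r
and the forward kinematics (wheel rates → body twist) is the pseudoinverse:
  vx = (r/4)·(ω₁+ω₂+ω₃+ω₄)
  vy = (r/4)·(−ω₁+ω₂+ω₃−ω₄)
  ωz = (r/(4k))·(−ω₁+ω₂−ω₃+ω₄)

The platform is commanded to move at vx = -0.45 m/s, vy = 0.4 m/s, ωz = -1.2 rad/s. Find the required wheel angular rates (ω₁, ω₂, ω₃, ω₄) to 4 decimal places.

(-6.4250, -4.8250, 3.5750, -14.8250)

k = lx + ly = 0.18 + 0.1 = 0.2800;  k·ωz = 0.2800·-1.2 = -0.3360
ω₁ (FL) = (vx − vy − k·ωz)/r = -0.5140/0.08 = -6.4250
ω₂ (FR) = (vx + vy + k·ωz)/r = -0.3860/0.08 = -4.8250
ω₃ (RL) = (vx + vy − k·ωz)/r = 0.2860/0.08 = 3.5750
ω₄ (RR) = (vx − vy + k·ωz)/r = -1.1860/0.08 = -14.8250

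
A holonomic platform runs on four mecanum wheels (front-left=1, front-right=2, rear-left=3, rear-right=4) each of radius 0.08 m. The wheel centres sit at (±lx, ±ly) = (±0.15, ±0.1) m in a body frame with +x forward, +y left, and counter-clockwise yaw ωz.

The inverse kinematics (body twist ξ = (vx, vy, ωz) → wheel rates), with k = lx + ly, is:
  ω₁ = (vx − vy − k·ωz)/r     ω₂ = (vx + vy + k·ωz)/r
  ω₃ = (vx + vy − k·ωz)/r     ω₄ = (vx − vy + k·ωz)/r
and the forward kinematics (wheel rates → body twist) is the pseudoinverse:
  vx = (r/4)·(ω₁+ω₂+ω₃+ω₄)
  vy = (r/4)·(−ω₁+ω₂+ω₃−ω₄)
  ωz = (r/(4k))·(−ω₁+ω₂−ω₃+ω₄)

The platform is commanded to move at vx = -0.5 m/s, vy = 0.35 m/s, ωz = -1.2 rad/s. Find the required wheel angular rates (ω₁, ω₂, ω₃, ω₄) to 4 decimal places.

k = lx + ly = 0.15 + 0.1 = 0.2500;  k·ωz = 0.2500·-1.2 = -0.3000
ω₁ (FL) = (vx − vy − k·ωz)/r = -0.5500/0.08 = -6.8750
ω₂ (FR) = (vx + vy + k·ωz)/r = -0.4500/0.08 = -5.6250
ω₃ (RL) = (vx + vy − k·ωz)/r = 0.1500/0.08 = 1.8750
ω₄ (RR) = (vx − vy + k·ωz)/r = -1.1500/0.08 = -14.3750

(-6.8750, -5.6250, 1.8750, -14.3750)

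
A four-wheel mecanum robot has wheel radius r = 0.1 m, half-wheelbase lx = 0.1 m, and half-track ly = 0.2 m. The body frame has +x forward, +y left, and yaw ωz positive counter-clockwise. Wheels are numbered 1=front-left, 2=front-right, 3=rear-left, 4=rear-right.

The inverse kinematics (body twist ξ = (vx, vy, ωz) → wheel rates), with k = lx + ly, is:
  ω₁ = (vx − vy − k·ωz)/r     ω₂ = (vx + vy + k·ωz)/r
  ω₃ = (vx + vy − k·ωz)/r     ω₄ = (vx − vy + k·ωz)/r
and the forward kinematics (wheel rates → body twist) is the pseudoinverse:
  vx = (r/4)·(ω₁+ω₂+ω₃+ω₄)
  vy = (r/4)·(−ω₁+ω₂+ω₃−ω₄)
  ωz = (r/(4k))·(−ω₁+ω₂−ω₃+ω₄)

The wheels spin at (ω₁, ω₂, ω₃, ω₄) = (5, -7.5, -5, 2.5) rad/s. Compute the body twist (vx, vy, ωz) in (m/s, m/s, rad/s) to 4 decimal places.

(-0.1250, -0.5000, -0.4167)

k = lx + ly = 0.1 + 0.2 = 0.3000
ω₁+ω₂+ω₃+ω₄ = -5.0000  →  vx = (0.1/4)·-5.0000 = -0.1250
−ω₁+ω₂+ω₃−ω₄ = -20.0000  →  vy = (0.1/4)·-20.0000 = -0.5000
−ω₁+ω₂−ω₃+ω₄ = -5.0000  →  ωz = (0.1/1.2000)·-5.0000 = -0.4167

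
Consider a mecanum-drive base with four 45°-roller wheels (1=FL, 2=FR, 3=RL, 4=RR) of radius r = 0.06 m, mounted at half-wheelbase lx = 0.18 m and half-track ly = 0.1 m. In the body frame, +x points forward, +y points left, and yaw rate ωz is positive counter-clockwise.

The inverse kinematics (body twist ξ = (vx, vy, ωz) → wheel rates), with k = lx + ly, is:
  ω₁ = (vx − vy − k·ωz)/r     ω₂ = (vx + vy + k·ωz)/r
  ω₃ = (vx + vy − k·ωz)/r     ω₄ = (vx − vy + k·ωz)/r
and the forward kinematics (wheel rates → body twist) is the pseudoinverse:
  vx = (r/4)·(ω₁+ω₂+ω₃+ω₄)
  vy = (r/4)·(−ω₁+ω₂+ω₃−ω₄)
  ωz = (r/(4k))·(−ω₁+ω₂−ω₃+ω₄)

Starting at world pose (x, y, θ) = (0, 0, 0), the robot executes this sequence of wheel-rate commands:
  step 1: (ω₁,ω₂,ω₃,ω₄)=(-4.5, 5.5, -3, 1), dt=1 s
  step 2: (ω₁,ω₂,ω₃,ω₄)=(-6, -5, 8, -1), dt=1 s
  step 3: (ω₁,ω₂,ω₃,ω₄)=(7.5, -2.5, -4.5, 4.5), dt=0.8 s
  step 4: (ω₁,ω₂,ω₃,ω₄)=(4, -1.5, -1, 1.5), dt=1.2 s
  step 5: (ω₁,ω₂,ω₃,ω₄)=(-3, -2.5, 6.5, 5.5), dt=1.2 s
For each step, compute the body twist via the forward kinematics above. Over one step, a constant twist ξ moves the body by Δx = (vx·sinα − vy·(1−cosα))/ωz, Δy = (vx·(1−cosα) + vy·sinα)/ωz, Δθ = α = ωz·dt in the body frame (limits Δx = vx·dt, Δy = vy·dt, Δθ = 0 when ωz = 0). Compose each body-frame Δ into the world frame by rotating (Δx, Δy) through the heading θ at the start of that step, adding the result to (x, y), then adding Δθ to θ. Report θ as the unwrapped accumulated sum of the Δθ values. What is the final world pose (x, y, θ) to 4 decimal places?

step 1: ξ=(vx,vy,ωz)=(-0.0150, 0.0900, 0.7500), dt=1.0 → body Δ=(-0.0458, 0.0764, 0.7500) → world pose (-0.0458, 0.0764, 0.7500)
step 2: ξ=(vx,vy,ωz)=(-0.0600, 0.1500, -0.4286), dt=1.0 → body Δ=(-0.0265, 0.1581, -0.4286) → world pose (-0.1730, 0.1740, 0.3214)
step 3: ξ=(vx,vy,ωz)=(0.0750, -0.2850, -0.0536), dt=0.8 → body Δ=(0.0551, -0.2292, -0.0429) → world pose (-0.0483, -0.0260, 0.2786)
step 4: ξ=(vx,vy,ωz)=(0.0450, -0.1200, -0.1607), dt=1.2 → body Δ=(0.0398, -0.1483, -0.1929) → world pose (0.0307, -0.1577, 0.0857)
step 5: ξ=(vx,vy,ωz)=(0.0975, 0.0225, -0.0268), dt=1.2 → body Δ=(0.1174, 0.0251, -0.0321) → world pose (0.1456, -0.1226, 0.0536)

(0.1456, -0.1226, 0.0536)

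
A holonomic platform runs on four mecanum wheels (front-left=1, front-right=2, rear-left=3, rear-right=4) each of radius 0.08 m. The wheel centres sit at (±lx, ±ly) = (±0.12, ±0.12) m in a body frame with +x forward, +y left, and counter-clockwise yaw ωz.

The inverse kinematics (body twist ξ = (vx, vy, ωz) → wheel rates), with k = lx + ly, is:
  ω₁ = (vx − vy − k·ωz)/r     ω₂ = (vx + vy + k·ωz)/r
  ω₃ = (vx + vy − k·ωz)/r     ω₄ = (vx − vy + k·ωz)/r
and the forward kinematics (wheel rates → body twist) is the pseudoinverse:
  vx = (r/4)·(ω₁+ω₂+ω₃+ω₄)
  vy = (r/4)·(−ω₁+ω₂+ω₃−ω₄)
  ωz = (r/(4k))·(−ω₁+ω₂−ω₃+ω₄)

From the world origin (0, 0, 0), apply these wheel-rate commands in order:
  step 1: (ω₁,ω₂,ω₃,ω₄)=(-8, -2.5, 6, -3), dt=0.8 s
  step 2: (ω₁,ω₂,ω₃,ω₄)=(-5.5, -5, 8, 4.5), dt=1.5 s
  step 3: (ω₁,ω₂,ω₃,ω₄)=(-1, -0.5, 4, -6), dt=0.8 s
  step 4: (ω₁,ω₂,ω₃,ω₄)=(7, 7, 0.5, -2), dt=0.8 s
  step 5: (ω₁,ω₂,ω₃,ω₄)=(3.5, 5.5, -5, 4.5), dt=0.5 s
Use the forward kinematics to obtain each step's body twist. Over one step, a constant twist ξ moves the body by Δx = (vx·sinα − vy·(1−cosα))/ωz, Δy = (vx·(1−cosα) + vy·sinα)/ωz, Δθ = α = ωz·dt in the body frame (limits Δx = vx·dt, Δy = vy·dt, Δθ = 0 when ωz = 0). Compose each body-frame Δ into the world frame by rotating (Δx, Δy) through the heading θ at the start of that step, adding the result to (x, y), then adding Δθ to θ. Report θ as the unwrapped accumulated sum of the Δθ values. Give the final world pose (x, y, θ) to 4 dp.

(0.1619, 0.1812, -0.9292)

step 1: ξ=(vx,vy,ωz)=(-0.1500, 0.2900, -0.2917), dt=0.8 → body Δ=(-0.0920, 0.2438, -0.2333) → world pose (-0.0920, 0.2438, -0.2333)
step 2: ξ=(vx,vy,ωz)=(0.0400, 0.0800, -0.2500), dt=1.5 → body Δ=(0.0808, 0.1061, -0.3750) → world pose (0.0112, 0.3284, -0.6083)
step 3: ξ=(vx,vy,ωz)=(-0.0700, 0.2100, -0.7917), dt=0.8 → body Δ=(-0.0009, 0.1741, -0.6333) → world pose (0.1100, 0.4718, -1.2417)
step 4: ξ=(vx,vy,ωz)=(0.2500, 0.0500, -0.2083), dt=0.8 → body Δ=(0.2024, 0.0232, -0.1667) → world pose (0.1974, 0.2877, -1.4083)
step 5: ξ=(vx,vy,ωz)=(0.1700, -0.1500, 0.9583), dt=0.5 → body Δ=(0.0994, -0.0522, 0.4792) → world pose (0.1619, 0.1812, -0.9292)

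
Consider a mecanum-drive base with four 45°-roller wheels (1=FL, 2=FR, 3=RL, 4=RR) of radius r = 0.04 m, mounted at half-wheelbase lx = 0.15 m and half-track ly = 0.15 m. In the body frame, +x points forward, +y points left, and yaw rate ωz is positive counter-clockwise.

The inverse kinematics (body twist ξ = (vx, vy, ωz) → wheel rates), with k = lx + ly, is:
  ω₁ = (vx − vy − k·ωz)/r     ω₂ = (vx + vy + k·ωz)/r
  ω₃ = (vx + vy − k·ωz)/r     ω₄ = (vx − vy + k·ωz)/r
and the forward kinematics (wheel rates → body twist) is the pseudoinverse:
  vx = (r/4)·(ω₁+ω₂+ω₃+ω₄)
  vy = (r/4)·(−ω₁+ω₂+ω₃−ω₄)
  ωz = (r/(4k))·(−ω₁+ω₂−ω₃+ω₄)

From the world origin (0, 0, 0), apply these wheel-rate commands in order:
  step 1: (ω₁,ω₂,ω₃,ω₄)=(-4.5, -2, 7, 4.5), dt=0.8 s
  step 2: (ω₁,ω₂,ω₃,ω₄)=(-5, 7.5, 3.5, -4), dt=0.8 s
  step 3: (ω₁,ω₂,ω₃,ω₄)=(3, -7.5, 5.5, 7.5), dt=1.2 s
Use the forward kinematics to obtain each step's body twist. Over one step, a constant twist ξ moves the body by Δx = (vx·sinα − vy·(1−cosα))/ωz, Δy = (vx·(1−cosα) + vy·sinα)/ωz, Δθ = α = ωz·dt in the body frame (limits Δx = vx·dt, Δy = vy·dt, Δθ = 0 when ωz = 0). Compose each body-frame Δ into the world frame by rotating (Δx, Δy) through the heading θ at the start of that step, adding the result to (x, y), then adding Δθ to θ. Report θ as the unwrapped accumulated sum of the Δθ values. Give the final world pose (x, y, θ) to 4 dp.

step 1: ξ=(vx,vy,ωz)=(0.0500, 0.0500, 0.0000), dt=0.8 → body Δ=(0.0400, 0.0400, 0.0000) → world pose (0.0400, 0.0400, 0.0000)
step 2: ξ=(vx,vy,ωz)=(0.0200, 0.2000, 0.1667), dt=0.8 → body Δ=(0.0053, 0.1606, 0.1333) → world pose (0.0453, 0.2006, 0.1333)
step 3: ξ=(vx,vy,ωz)=(0.0850, -0.1250, -0.2833), dt=1.2 → body Δ=(0.0748, -0.1643, -0.3400) → world pose (0.1413, 0.0477, -0.2067)

(0.1413, 0.0477, -0.2067)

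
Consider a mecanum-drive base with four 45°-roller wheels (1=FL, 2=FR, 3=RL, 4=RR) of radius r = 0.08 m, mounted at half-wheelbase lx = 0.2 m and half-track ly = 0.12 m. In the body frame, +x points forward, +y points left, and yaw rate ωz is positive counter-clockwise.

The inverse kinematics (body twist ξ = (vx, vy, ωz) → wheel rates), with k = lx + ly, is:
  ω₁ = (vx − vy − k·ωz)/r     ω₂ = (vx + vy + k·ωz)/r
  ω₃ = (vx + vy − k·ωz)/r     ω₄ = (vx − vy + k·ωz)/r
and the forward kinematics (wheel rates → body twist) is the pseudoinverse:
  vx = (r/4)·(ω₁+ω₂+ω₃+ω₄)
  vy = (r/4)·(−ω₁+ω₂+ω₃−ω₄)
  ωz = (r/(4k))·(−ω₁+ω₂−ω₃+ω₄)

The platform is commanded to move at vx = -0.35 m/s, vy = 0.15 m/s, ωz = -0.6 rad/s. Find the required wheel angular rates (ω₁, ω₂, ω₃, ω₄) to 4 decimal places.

k = lx + ly = 0.2 + 0.12 = 0.3200;  k·ωz = 0.3200·-0.6 = -0.1920
ω₁ (FL) = (vx − vy − k·ωz)/r = -0.3080/0.08 = -3.8500
ω₂ (FR) = (vx + vy + k·ωz)/r = -0.3920/0.08 = -4.9000
ω₃ (RL) = (vx + vy − k·ωz)/r = -0.0080/0.08 = -0.1000
ω₄ (RR) = (vx − vy + k·ωz)/r = -0.6920/0.08 = -8.6500

(-3.8500, -4.9000, -0.1000, -8.6500)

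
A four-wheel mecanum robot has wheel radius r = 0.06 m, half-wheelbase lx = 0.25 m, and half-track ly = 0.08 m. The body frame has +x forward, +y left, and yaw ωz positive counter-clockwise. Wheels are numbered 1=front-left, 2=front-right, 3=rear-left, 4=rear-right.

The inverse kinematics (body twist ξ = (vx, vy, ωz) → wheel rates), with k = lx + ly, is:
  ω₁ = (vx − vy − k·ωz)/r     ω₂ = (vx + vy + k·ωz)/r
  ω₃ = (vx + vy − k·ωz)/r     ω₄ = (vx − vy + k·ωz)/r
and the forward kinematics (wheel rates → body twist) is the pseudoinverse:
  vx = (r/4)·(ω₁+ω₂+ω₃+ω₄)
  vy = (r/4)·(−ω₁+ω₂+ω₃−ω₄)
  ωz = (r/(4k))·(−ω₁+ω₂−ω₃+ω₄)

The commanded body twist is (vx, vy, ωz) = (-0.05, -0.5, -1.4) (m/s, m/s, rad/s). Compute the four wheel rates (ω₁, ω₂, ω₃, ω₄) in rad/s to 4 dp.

(15.2000, -16.8667, -1.4667, -0.2000)

k = lx + ly = 0.25 + 0.08 = 0.3300;  k·ωz = 0.3300·-1.4 = -0.4620
ω₁ (FL) = (vx − vy − k·ωz)/r = 0.9120/0.06 = 15.2000
ω₂ (FR) = (vx + vy + k·ωz)/r = -1.0120/0.06 = -16.8667
ω₃ (RL) = (vx + vy − k·ωz)/r = -0.0880/0.06 = -1.4667
ω₄ (RR) = (vx − vy + k·ωz)/r = -0.0120/0.06 = -0.2000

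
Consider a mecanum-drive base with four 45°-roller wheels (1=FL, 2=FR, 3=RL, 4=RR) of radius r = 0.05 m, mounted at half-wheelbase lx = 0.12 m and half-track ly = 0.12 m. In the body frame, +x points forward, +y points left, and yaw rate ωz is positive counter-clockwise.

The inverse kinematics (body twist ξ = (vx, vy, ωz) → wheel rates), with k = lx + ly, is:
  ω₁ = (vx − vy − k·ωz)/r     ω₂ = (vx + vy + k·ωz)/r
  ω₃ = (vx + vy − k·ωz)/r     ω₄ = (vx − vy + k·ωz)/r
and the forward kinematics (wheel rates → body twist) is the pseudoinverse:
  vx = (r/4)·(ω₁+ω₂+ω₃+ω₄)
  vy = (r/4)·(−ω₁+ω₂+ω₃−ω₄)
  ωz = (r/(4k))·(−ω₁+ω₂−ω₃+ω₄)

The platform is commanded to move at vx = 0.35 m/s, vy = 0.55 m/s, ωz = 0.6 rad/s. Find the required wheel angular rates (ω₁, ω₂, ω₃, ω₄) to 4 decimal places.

k = lx + ly = 0.12 + 0.12 = 0.2400;  k·ωz = 0.2400·0.6 = 0.1440
ω₁ (FL) = (vx − vy − k·ωz)/r = -0.3440/0.05 = -6.8800
ω₂ (FR) = (vx + vy + k·ωz)/r = 1.0440/0.05 = 20.8800
ω₃ (RL) = (vx + vy − k·ωz)/r = 0.7560/0.05 = 15.1200
ω₄ (RR) = (vx − vy + k·ωz)/r = -0.0560/0.05 = -1.1200

(-6.8800, 20.8800, 15.1200, -1.1200)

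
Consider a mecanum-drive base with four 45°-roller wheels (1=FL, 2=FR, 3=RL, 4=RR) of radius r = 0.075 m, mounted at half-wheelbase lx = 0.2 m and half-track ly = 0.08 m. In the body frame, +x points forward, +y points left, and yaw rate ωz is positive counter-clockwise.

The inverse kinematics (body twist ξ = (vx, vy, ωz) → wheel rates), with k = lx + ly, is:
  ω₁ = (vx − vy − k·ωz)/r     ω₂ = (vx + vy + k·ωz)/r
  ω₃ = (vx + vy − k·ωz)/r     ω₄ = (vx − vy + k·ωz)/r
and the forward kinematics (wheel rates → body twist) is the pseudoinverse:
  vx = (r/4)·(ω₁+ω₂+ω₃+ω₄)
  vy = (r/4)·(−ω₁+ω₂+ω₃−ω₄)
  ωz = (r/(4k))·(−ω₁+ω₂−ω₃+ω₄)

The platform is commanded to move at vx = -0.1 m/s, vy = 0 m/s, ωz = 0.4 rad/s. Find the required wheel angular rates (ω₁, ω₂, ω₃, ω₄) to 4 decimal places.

k = lx + ly = 0.2 + 0.08 = 0.2800;  k·ωz = 0.2800·0.4 = 0.1120
ω₁ (FL) = (vx − vy − k·ωz)/r = -0.2120/0.075 = -2.8267
ω₂ (FR) = (vx + vy + k·ωz)/r = 0.0120/0.075 = 0.1600
ω₃ (RL) = (vx + vy − k·ωz)/r = -0.2120/0.075 = -2.8267
ω₄ (RR) = (vx − vy + k·ωz)/r = 0.0120/0.075 = 0.1600

(-2.8267, 0.1600, -2.8267, 0.1600)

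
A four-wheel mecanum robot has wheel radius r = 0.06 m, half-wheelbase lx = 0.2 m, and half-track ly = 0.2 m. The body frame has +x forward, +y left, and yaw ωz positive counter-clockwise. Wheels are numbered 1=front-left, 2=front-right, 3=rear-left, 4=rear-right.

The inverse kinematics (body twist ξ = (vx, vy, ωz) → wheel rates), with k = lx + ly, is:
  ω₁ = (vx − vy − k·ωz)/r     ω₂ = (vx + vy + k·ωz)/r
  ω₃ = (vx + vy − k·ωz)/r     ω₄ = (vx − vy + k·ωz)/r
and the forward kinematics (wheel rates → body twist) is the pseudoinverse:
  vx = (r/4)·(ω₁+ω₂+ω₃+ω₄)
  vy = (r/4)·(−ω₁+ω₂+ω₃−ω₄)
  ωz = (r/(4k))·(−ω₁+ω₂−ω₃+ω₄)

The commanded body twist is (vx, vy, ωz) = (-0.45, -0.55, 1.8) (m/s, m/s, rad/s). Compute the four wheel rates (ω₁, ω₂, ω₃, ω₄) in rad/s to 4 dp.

(-10.3333, -4.6667, -28.6667, 13.6667)

k = lx + ly = 0.2 + 0.2 = 0.4000;  k·ωz = 0.4000·1.8 = 0.7200
ω₁ (FL) = (vx − vy − k·ωz)/r = -0.6200/0.06 = -10.3333
ω₂ (FR) = (vx + vy + k·ωz)/r = -0.2800/0.06 = -4.6667
ω₃ (RL) = (vx + vy − k·ωz)/r = -1.7200/0.06 = -28.6667
ω₄ (RR) = (vx − vy + k·ωz)/r = 0.8200/0.06 = 13.6667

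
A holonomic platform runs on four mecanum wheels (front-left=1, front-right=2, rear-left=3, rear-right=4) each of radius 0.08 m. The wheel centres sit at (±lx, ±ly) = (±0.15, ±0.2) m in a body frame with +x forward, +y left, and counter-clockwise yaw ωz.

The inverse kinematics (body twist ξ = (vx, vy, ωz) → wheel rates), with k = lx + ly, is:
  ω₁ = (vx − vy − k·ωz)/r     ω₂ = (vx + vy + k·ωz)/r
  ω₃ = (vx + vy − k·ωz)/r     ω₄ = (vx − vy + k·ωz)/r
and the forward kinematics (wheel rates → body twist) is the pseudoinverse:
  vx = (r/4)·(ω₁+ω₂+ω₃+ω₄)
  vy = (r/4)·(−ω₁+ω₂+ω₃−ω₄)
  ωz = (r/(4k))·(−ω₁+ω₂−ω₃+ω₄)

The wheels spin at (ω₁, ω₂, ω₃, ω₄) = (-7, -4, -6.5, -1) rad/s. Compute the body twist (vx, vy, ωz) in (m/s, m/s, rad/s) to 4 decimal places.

(-0.3700, -0.0500, 0.4857)

k = lx + ly = 0.15 + 0.2 = 0.3500
ω₁+ω₂+ω₃+ω₄ = -18.5000  →  vx = (0.08/4)·-18.5000 = -0.3700
−ω₁+ω₂+ω₃−ω₄ = -2.5000  →  vy = (0.08/4)·-2.5000 = -0.0500
−ω₁+ω₂−ω₃+ω₄ = 8.5000  →  ωz = (0.08/1.4000)·8.5000 = 0.4857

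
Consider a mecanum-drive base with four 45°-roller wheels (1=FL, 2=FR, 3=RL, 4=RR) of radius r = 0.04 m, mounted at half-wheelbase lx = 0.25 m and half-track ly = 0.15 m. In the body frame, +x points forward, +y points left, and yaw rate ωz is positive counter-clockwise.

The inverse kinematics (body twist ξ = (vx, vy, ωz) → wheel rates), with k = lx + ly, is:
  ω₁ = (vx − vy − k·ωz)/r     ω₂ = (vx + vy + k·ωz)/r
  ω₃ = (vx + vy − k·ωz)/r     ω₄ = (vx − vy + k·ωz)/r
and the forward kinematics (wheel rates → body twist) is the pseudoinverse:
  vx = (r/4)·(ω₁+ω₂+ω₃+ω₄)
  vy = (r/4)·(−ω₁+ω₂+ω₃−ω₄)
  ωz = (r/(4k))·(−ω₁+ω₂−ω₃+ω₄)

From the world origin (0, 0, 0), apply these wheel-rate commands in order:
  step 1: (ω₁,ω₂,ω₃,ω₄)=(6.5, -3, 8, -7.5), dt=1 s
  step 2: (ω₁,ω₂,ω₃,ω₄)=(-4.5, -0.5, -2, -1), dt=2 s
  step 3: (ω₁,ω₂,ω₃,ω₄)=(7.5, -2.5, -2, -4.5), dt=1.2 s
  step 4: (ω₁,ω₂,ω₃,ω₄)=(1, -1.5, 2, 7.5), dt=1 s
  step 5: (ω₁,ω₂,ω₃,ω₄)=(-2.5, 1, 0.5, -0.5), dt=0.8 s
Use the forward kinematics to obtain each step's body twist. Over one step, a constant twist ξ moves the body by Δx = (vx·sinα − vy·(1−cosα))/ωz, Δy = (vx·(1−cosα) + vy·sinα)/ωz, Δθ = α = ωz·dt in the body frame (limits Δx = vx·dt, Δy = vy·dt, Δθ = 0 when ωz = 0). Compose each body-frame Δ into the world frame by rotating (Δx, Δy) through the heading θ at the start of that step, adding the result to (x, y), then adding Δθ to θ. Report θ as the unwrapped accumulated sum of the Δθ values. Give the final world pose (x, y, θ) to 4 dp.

step 1: ξ=(vx,vy,ωz)=(0.0400, 0.0600, -0.6250), dt=1.0 → body Δ=(0.0556, 0.0441, -0.6250) → world pose (0.0556, 0.0441, -0.6250)
step 2: ξ=(vx,vy,ωz)=(-0.0800, 0.0300, 0.1250), dt=2.0 → body Δ=(-0.1658, 0.0395, 0.2500) → world pose (-0.0558, 0.1731, -0.3750)
step 3: ξ=(vx,vy,ωz)=(-0.0150, -0.0750, -0.3125), dt=1.2 → body Δ=(-0.0343, -0.0846, -0.3750) → world pose (-0.1186, 0.1070, -0.7500)
step 4: ξ=(vx,vy,ωz)=(0.0900, -0.0800, 0.0750), dt=1.0 → body Δ=(0.0929, -0.0766, 0.0750) → world pose (-0.1028, -0.0124, -0.6750)
step 5: ξ=(vx,vy,ωz)=(-0.0150, 0.0450, 0.0625), dt=0.8 → body Δ=(-0.0129, 0.0357, 0.0500) → world pose (-0.0906, 0.0235, -0.6250)

(-0.0906, 0.0235, -0.6250)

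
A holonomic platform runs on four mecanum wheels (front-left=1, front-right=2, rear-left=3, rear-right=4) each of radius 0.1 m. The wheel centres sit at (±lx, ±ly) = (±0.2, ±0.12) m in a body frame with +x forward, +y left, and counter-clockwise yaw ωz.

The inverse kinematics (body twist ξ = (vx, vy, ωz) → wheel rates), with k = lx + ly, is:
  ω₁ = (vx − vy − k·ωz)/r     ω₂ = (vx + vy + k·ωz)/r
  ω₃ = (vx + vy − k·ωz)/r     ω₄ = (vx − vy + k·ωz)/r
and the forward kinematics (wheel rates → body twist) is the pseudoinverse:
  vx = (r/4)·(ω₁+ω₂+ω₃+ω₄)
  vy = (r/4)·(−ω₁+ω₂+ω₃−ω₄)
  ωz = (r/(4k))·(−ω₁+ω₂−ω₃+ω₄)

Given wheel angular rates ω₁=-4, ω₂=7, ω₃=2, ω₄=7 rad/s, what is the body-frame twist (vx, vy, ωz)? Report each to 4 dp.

k = lx + ly = 0.2 + 0.12 = 0.3200
ω₁+ω₂+ω₃+ω₄ = 12.0000  →  vx = (0.1/4)·12.0000 = 0.3000
−ω₁+ω₂+ω₃−ω₄ = 6.0000  →  vy = (0.1/4)·6.0000 = 0.1500
−ω₁+ω₂−ω₃+ω₄ = 16.0000  →  ωz = (0.1/1.2800)·16.0000 = 1.2500

(0.3000, 0.1500, 1.2500)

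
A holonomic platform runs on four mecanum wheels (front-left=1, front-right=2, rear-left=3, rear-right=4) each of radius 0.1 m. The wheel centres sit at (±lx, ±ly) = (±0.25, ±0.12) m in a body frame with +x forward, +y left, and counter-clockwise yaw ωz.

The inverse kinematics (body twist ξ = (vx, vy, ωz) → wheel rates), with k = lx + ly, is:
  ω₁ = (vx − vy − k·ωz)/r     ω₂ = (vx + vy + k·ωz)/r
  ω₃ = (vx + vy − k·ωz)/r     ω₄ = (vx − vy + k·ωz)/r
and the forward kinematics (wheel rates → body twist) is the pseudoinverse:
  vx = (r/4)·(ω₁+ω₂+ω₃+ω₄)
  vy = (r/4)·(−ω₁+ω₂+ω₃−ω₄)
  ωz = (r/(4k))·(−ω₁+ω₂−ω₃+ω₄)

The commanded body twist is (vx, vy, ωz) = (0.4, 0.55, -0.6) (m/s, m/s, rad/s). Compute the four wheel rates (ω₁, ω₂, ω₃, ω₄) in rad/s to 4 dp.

(0.7200, 7.2800, 11.7200, -3.7200)

k = lx + ly = 0.25 + 0.12 = 0.3700;  k·ωz = 0.3700·-0.6 = -0.2220
ω₁ (FL) = (vx − vy − k·ωz)/r = 0.0720/0.1 = 0.7200
ω₂ (FR) = (vx + vy + k·ωz)/r = 0.7280/0.1 = 7.2800
ω₃ (RL) = (vx + vy − k·ωz)/r = 1.1720/0.1 = 11.7200
ω₄ (RR) = (vx − vy + k·ωz)/r = -0.3720/0.1 = -3.7200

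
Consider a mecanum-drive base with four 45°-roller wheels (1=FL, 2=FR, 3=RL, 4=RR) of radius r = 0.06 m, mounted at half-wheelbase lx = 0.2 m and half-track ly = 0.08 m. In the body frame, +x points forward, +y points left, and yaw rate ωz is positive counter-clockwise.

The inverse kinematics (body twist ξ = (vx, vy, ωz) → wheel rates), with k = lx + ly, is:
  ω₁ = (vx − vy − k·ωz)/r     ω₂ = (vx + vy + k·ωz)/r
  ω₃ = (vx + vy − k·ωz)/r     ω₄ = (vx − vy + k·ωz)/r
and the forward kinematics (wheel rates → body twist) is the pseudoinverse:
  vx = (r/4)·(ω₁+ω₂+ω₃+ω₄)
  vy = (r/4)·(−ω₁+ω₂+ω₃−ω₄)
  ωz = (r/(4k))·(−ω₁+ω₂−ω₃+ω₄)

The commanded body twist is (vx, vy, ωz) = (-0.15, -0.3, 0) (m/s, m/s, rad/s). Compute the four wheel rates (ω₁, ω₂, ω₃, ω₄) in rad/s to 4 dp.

k = lx + ly = 0.2 + 0.08 = 0.2800;  k·ωz = 0.2800·0 = 0.0000
ω₁ (FL) = (vx − vy − k·ωz)/r = 0.1500/0.06 = 2.5000
ω₂ (FR) = (vx + vy + k·ωz)/r = -0.4500/0.06 = -7.5000
ω₃ (RL) = (vx + vy − k·ωz)/r = -0.4500/0.06 = -7.5000
ω₄ (RR) = (vx − vy + k·ωz)/r = 0.1500/0.06 = 2.5000

(2.5000, -7.5000, -7.5000, 2.5000)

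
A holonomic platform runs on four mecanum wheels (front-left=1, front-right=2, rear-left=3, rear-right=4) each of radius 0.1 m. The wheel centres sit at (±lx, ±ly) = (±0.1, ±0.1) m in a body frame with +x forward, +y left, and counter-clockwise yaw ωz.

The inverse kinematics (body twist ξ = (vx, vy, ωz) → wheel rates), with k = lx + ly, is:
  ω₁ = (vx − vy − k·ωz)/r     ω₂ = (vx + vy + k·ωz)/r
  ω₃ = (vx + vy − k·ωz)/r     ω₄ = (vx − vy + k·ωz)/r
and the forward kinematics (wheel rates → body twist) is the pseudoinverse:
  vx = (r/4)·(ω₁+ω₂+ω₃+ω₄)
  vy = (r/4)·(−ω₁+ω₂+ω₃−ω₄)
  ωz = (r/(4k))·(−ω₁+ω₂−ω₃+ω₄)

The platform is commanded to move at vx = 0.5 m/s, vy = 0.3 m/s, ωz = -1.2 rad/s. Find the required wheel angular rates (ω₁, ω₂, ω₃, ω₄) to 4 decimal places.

(4.4000, 5.6000, 10.4000, -0.4000)

k = lx + ly = 0.1 + 0.1 = 0.2000;  k·ωz = 0.2000·-1.2 = -0.2400
ω₁ (FL) = (vx − vy − k·ωz)/r = 0.4400/0.1 = 4.4000
ω₂ (FR) = (vx + vy + k·ωz)/r = 0.5600/0.1 = 5.6000
ω₃ (RL) = (vx + vy − k·ωz)/r = 1.0400/0.1 = 10.4000
ω₄ (RR) = (vx − vy + k·ωz)/r = -0.0400/0.1 = -0.4000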